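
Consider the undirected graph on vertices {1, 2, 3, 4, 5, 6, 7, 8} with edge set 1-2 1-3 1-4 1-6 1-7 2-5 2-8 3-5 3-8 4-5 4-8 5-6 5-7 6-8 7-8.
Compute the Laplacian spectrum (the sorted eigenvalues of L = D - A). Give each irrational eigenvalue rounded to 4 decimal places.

Each diagonal entry of L is the vertex degree and each off-diagonal entry is -1 where an edge is present, 0 otherwise; in the order [1, 2, 3, 4, 5, 6, 7, 8] the diagonal is [5, 3, 3, 3, 5, 3, 3, 5]. Since every row of L sums to 0, the all-ones vector is in the kernel and 0 is an eigenvalue. The largest eigenvalue, 8, is at most the vertex count 8.

[0, 3, 3, 3, 3, 5, 5, 8]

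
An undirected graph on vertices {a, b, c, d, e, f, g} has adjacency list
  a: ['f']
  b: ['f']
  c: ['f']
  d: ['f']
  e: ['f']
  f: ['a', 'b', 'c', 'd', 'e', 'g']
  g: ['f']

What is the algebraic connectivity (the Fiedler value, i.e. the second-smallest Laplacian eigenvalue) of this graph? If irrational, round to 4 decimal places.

1

Each diagonal entry of L is the vertex degree and each off-diagonal entry is -1 where an edge is present, 0 otherwise; in the order [a, b, c, d, e, f, g] the diagonal is [1, 1, 1, 1, 1, 6, 1]. The sorted Laplacian eigenvalues are [0, 1, 1, 1, 1, 1, 7]; the algebraic connectivity is the second entry, 1. The largest eigenvalue, 7, is at most the vertex count 7.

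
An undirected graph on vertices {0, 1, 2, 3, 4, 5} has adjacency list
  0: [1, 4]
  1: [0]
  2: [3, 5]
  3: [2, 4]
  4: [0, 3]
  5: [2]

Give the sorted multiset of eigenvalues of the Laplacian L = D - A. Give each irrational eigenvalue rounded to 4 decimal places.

[0, 0.2679, 1, 2, 3, 3.7321]

Each diagonal entry of L is the vertex degree and each off-diagonal entry is -1 where an edge is present, 0 otherwise; in the order [0, 1, 2, 3, 4, 5] the diagonal is [2, 1, 2, 2, 2, 1]. Diagonalising L (or applying a numerical eigensolver to the 6x6 matrix) gives the spectrum above. The single zero eigenvalue shows the graph is connected. There is one zero in the spectrum, matching the 1 component.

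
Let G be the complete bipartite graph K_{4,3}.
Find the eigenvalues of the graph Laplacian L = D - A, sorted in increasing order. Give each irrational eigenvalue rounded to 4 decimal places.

The graph has 7 vertices and degree multiset [4, 4, 4, 3, 3, 3, 3]; D is the diagonal matrix of degrees and L = D - A. Diagonalising L (or applying a numerical eigensolver to the 7x7 matrix) gives the spectrum above. The largest eigenvalue, 7, is at most the vertex count 7.

[0, 3, 3, 3, 4, 4, 7]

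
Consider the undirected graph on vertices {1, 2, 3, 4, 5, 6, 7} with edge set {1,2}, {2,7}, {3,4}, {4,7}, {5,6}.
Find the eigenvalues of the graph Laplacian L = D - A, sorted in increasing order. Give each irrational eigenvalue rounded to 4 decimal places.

[0, 0, 0.3820, 1.3820, 2, 2.6180, 3.6180]

Reading degrees in the order [1, 2, 3, 4, 5, 6, 7] gives [1, 2, 1, 2, 1, 1, 2]; set D = diag(1, 2, 1, 2, 1, 1, 2) and form L = D - A. The multiplicity of 0 as a Laplacian eigenvalue equals the number of connected components. The 2 zero eigenvalues correspond to the 2 connected components. The largest eigenvalue, 3.6180, is at most the vertex count 7.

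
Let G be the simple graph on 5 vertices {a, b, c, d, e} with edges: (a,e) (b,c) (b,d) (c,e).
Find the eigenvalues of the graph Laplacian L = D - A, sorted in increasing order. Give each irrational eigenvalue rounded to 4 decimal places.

Reading degrees in the order [a, b, c, d, e] gives [1, 2, 2, 1, 2]; set D = diag(1, 2, 2, 1, 2) and form L = D - A. Since every row of L sums to 0, the all-ones vector is in the kernel and 0 is an eigenvalue. The single zero eigenvalue shows the graph is connected. By the matrix-tree theorem the graph has (1/5) * product of the nonzero eigenvalues = 1 spanning tree.

[0, 0.3820, 1.3820, 2.6180, 3.6180]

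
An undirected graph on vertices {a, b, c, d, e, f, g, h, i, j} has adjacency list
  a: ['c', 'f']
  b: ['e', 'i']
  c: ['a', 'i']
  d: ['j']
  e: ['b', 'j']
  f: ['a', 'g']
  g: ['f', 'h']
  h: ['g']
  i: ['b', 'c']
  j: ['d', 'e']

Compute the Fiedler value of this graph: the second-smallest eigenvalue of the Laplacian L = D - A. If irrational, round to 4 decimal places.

Each diagonal entry of L is the vertex degree and each off-diagonal entry is -1 where an edge is present, 0 otherwise; in the order [a, b, c, d, e, f, g, h, i, j] the diagonal is [2, 2, 2, 1, 2, 2, 2, 1, 2, 2]. The sorted Laplacian eigenvalues are [0, 0.0979, 0.3820, 0.8244, 1.3820, 2, 2.6180, 3.1756, 3.6180, 3.9021]; the algebraic connectivity is the second entry, 0.0979. The eigenvalues sum to 18, which equals trace(L) = 2|E|.

0.0979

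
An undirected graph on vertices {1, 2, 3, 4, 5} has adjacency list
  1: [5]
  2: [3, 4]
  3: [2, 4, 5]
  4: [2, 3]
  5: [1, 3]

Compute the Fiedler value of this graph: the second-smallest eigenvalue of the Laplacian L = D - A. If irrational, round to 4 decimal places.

With the vertex order [1, 2, 3, 4, 5], the degrees are [1, 2, 3, 2, 2], giving D = diag(1, 2, 3, 2, 2) and L = D - A. The smallest Laplacian eigenvalue is always 0. The next one, lambda_2 = 0.5188, measures how hard the graph is to disconnect: larger values mean better connectivity. There is one zero in the spectrum, matching the 1 component.

0.5188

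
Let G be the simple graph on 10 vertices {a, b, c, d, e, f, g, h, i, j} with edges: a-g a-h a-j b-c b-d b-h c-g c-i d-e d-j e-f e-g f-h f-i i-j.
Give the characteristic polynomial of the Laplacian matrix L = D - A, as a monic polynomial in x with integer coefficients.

With the vertex order [a, b, c, d, e, f, g, h, i, j], the degrees are [3, 3, 3, 3, 3, 3, 3, 3, 3, 3], giving D = diag(3, 3, 3, 3, 3, 3, 3, 3, 3, 3) and L = D - A. L has integer entries, so p(x) = det(xI - L) has integer coefficients. Expanding the determinant yields x^10 - 30x^9 + 390x^8 - 2880x^7 + 13305x^6 - 39882x^5 + 77640x^4 - 94800x^3 + 66000x^2 - 20000x. The coefficient of x^9 equals -trace(L) = -30, matching the sum of degrees. There is one zero in the spectrum, matching the 1 component.

x^10 - 30x^9 + 390x^8 - 2880x^7 + 13305x^6 - 39882x^5 + 77640x^4 - 94800x^3 + 66000x^2 - 20000x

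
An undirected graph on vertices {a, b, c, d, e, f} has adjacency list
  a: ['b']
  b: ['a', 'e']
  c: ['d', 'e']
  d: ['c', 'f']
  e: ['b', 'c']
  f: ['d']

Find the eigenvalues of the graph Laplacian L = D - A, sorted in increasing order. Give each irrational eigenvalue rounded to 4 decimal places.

[0, 0.2679, 1, 2, 3, 3.7321]

Reading degrees in the order [a, b, c, d, e, f] gives [1, 2, 2, 2, 2, 1]; set D = diag(1, 2, 2, 2, 2, 1) and form L = D - A. Diagonalising L (or applying a numerical eigensolver to the 6x6 matrix) gives the spectrum above. The single zero eigenvalue shows the graph is connected. The largest eigenvalue, 3.7321, is at most the vertex count 6. There is one zero in the spectrum, matching the 1 component.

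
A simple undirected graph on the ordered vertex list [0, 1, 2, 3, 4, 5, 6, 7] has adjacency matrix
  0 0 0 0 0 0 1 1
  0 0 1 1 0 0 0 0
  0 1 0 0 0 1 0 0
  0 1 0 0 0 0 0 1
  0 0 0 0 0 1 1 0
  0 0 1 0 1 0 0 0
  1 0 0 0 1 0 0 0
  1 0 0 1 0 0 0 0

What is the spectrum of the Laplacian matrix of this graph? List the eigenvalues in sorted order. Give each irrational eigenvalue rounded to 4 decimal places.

[0, 0.5858, 0.5858, 2, 2, 3.4142, 3.4142, 4]

Reading degrees in the order [0, 1, 2, 3, 4, 5, 6, 7] gives [2, 2, 2, 2, 2, 2, 2, 2]; set D = diag(2, 2, 2, 2, 2, 2, 2, 2) and form L = D - A. The multiplicity of 0 as a Laplacian eigenvalue equals the number of connected components.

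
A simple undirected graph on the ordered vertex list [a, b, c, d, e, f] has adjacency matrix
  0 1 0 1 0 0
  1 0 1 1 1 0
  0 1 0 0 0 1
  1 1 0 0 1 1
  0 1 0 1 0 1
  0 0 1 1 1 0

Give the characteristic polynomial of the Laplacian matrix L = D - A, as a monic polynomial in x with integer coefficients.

x^6 - 18x^5 + 124x^4 - 406x^3 + 628x^2 - 366x

Reading degrees in the order [a, b, c, d, e, f] gives [2, 4, 2, 4, 3, 3]; set D = diag(2, 4, 2, 4, 3, 3) and form L = D - A. L has integer entries, so p(x) = det(xI - L) has integer coefficients. Expanding the determinant yields x^6 - 18x^5 + 124x^4 - 406x^3 + 628x^2 - 366x. Since p(0) = det(-L) = 0, x divides p(x). There is one zero in the spectrum, matching the 1 component. By the matrix-tree theorem the graph has (1/6) * product of the nonzero eigenvalues = 61 spanning trees.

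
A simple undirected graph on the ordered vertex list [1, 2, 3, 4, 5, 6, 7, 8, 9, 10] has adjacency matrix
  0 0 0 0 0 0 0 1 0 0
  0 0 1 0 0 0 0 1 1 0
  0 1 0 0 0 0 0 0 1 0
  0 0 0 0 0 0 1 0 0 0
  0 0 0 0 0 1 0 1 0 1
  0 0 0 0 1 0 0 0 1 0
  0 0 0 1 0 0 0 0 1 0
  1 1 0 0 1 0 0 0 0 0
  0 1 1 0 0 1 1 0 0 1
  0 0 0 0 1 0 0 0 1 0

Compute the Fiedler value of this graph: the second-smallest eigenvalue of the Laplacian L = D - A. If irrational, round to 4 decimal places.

With the vertex order [1, 2, 3, 4, 5, 6, 7, 8, 9, 10], the degrees are [1, 3, 2, 1, 3, 2, 2, 3, 5, 2], giving D = diag(1, 3, 2, 1, 3, 2, 2, 3, 5, 2) and L = D - A. Computing the eigenvalues of L and sorting gives [0, 0.3670, 0.7297, 1.1955, 2, 2.3719, 2.6706, 3.6079, 4.8232, 6.2342]. The Fiedler value lambda_2 = 0.3670 is strictly positive, so the graph is connected. There is one zero in the spectrum, matching the 1 component. The largest eigenvalue, 6.2342, is at most the vertex count 10.

0.3670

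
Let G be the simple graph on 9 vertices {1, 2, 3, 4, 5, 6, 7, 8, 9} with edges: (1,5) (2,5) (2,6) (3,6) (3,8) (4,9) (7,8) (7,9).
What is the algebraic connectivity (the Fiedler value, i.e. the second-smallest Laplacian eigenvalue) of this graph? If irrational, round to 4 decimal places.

0.1206

Each diagonal entry of L is the vertex degree and each off-diagonal entry is -1 where an edge is present, 0 otherwise; in the order [1, 2, 3, 4, 5, 6, 7, 8, 9] the diagonal is [1, 2, 2, 1, 2, 2, 2, 2, 2]. The smallest Laplacian eigenvalue is always 0. The next one, lambda_2 = 0.1206, measures how hard the graph is to disconnect: larger values mean better connectivity. By the matrix-tree theorem the graph has (1/9) * product of the nonzero eigenvalues = 1 spanning tree. The largest eigenvalue, 3.8794, is at most the vertex count 9.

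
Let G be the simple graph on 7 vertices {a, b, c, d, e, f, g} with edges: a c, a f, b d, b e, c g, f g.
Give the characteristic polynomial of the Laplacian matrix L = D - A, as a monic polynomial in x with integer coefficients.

Reading degrees in the order [a, b, c, d, e, f, g] gives [2, 2, 2, 1, 1, 2, 2]; set D = diag(2, 2, 2, 1, 1, 2, 2) and form L = D - A. Computing det(xI - L) by cofactor expansion (or equivalently via sum-over-permutations) gives x^7 - 12x^6 + 55x^5 - 120x^4 + 124x^3 - 48x^2. The coefficient of x^6 equals -trace(L) = -12, matching the sum of degrees. The eigenvalues sum to 12, which equals trace(L) = 2|E|.

x^7 - 12x^6 + 55x^5 - 120x^4 + 124x^3 - 48x^2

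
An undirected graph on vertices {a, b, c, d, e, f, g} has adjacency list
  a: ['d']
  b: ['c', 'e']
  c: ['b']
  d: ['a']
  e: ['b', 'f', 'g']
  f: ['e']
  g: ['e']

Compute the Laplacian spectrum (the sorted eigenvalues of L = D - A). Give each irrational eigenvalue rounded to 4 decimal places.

With the vertex order [a, b, c, d, e, f, g], the degrees are [1, 2, 1, 1, 3, 1, 1], giving D = diag(1, 2, 1, 1, 3, 1, 1) and L = D - A. Since every row of L sums to 0, the all-ones vector is in the kernel and 0 is an eigenvalue. The 2 zero eigenvalues correspond to the 2 connected components. The eigenvalues sum to 10, which equals trace(L) = 2|E|. There are 2 zeros in the spectrum, matching the 2 components.

[0, 0, 0.5188, 1, 2, 2.3111, 4.1701]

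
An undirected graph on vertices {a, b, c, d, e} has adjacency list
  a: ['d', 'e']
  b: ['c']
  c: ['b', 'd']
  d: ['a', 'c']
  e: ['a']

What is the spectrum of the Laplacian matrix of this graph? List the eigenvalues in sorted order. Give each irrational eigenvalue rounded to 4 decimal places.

Reading degrees in the order [a, b, c, d, e] gives [2, 1, 2, 2, 1]; set D = diag(2, 1, 2, 2, 1) and form L = D - A. Diagonalising L (or applying a numerical eigensolver to the 5x5 matrix) gives the spectrum above.

[0, 0.3820, 1.3820, 2.6180, 3.6180]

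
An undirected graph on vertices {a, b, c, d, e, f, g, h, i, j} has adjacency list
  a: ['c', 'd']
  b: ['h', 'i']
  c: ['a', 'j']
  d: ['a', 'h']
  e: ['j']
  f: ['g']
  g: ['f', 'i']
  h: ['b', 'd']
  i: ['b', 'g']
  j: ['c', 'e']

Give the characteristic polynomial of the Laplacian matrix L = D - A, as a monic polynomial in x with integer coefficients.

x^10 - 18x^9 + 136x^8 - 560x^7 + 1365x^6 - 2002x^5 + 1716x^4 - 792x^3 + 165x^2 - 10x

Each diagonal entry of L is the vertex degree and each off-diagonal entry is -1 where an edge is present, 0 otherwise; in the order [a, b, c, d, e, f, g, h, i, j] the diagonal is [2, 2, 2, 2, 1, 1, 2, 2, 2, 2]. Computing det(xI - L) by cofactor expansion (or equivalently via sum-over-permutations) gives x^10 - 18x^9 + 136x^8 - 560x^7 + 1365x^6 - 2002x^5 + 1716x^4 - 792x^3 + 165x^2 - 10x. Since p(0) = det(-L) = 0, x divides p(x).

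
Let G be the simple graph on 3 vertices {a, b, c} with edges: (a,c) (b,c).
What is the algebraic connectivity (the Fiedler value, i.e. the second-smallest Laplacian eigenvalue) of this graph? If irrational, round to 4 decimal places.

Each diagonal entry of L is the vertex degree and each off-diagonal entry is -1 where an edge is present, 0 otherwise; in the order [a, b, c] the diagonal is [1, 1, 2]. The sorted Laplacian eigenvalues are [0, 1, 3]; the algebraic connectivity is the second entry, 1. There is one zero in the spectrum, matching the 1 component.

1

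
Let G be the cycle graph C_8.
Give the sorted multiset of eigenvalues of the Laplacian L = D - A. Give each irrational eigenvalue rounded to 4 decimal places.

[0, 0.5858, 0.5858, 2, 2, 3.4142, 3.4142, 4]

The graph has 8 vertices and degree multiset [2, 2, 2, 2, 2, 2, 2, 2]; D is the diagonal matrix of degrees and L = D - A. Diagonalising L (or applying a numerical eigensolver to the 8x8 matrix) gives the spectrum above. The single zero eigenvalue shows the graph is connected. There is one zero in the spectrum, matching the 1 component. By the matrix-tree theorem the graph has (1/8) * product of the nonzero eigenvalues = 8 spanning trees.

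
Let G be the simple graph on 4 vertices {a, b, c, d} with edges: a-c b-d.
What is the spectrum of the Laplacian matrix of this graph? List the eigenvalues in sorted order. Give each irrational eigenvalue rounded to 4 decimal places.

Reading degrees in the order [a, b, c, d] gives [1, 1, 1, 1]; set D = diag(1, 1, 1, 1) and form L = D - A. Since every row of L sums to 0, the all-ones vector is in the kernel and 0 is an eigenvalue. The 2 zero eigenvalues correspond to the 2 connected components.

[0, 0, 2, 2]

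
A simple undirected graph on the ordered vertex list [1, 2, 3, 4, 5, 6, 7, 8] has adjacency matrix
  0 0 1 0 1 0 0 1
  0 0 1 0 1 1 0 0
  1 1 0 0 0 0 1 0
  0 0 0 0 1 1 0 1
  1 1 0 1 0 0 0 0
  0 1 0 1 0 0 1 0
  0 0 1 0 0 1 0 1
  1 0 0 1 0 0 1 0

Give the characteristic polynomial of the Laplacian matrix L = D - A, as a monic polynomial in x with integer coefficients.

x^8 - 24x^7 + 240x^6 - 1296x^5 + 4080x^4 - 7488x^3 + 7424x^2 - 3072x

With the vertex order [1, 2, 3, 4, 5, 6, 7, 8], the degrees are [3, 3, 3, 3, 3, 3, 3, 3], giving D = diag(3, 3, 3, 3, 3, 3, 3, 3) and L = D - A. Computing det(xI - L) by cofactor expansion (or equivalently via sum-over-permutations) gives x^8 - 24x^7 + 240x^6 - 1296x^5 + 4080x^4 - 7488x^3 + 7424x^2 - 3072x. The coefficient of x^7 equals -trace(L) = -24, matching the sum of degrees. There is one zero in the spectrum, matching the 1 component. The largest eigenvalue, 6, is at most the vertex count 8.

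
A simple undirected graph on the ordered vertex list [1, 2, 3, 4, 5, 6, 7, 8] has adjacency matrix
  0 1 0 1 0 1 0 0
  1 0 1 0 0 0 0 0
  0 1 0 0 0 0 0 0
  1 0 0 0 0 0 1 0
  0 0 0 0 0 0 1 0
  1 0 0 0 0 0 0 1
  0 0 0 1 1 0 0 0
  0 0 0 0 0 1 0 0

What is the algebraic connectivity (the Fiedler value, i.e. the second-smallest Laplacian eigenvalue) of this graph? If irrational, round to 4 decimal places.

0.2434

Reading degrees in the order [1, 2, 3, 4, 5, 6, 7, 8] gives [3, 2, 1, 2, 1, 2, 2, 1]; set D = diag(3, 2, 1, 2, 1, 2, 2, 1) and form L = D - A. The smallest Laplacian eigenvalue is always 0. The next one, lambda_2 = 0.2434, measures how hard the graph is to disconnect: larger values mean better connectivity. There is one zero in the spectrum, matching the 1 component. By the matrix-tree theorem the graph has (1/8) * product of the nonzero eigenvalues = 1 spanning tree.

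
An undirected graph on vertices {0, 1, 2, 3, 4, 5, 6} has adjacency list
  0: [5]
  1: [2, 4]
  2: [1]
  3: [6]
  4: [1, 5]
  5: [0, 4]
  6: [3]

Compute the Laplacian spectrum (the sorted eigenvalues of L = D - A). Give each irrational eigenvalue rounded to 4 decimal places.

[0, 0, 0.3820, 1.3820, 2, 2.6180, 3.6180]

With the vertex order [0, 1, 2, 3, 4, 5, 6], the degrees are [1, 2, 1, 1, 2, 2, 1], giving D = diag(1, 2, 1, 1, 2, 2, 1) and L = D - A. The multiplicity of 0 as a Laplacian eigenvalue equals the number of connected components. The 2 zero eigenvalues correspond to the 2 connected components. The largest eigenvalue, 3.6180, is at most the vertex count 7. The eigenvalues sum to 10, which equals trace(L) = 2|E|.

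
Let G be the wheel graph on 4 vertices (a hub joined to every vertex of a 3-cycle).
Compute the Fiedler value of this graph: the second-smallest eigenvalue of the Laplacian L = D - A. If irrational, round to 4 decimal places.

4

The graph has 4 vertices and degree multiset [3, 3, 3, 3]; D is the diagonal matrix of degrees and L = D - A. The smallest Laplacian eigenvalue is always 0. The next one, lambda_2 = 4, measures how hard the graph is to disconnect: larger values mean better connectivity. There is one zero in the spectrum, matching the 1 component.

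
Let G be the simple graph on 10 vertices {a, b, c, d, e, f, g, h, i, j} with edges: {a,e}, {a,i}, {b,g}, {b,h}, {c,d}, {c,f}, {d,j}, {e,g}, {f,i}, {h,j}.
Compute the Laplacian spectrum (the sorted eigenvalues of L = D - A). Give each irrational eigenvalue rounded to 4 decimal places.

[0, 0.3820, 0.3820, 1.3820, 1.3820, 2.6180, 2.6180, 3.6180, 3.6180, 4]

Each diagonal entry of L is the vertex degree and each off-diagonal entry is -1 where an edge is present, 0 otherwise; in the order [a, b, c, d, e, f, g, h, i, j] the diagonal is [2, 2, 2, 2, 2, 2, 2, 2, 2, 2]. Since every row of L sums to 0, the all-ones vector is in the kernel and 0 is an eigenvalue. The single zero eigenvalue shows the graph is connected. The eigenvalues sum to 20, which equals trace(L) = 2|E|. The largest eigenvalue, 4, is at most the vertex count 10.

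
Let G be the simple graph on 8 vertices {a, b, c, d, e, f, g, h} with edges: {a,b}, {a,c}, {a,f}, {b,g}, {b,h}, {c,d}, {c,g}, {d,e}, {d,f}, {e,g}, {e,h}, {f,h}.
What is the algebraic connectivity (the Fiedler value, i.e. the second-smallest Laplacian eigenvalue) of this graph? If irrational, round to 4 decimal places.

2

Reading degrees in the order [a, b, c, d, e, f, g, h] gives [3, 3, 3, 3, 3, 3, 3, 3]; set D = diag(3, 3, 3, 3, 3, 3, 3, 3) and form L = D - A. The sorted Laplacian eigenvalues are [0, 2, 2, 2, 4, 4, 4, 6]; the algebraic connectivity is the second entry, 2.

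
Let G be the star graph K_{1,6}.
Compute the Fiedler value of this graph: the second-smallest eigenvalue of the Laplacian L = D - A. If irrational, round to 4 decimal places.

1

The graph has 7 vertices and degree multiset [6, 1, 1, 1, 1, 1, 1]; D is the diagonal matrix of degrees and L = D - A. The sorted Laplacian eigenvalues are [0, 1, 1, 1, 1, 1, 7]; the algebraic connectivity is the second entry, 1. By the matrix-tree theorem the graph has (1/7) * product of the nonzero eigenvalues = 1 spanning tree.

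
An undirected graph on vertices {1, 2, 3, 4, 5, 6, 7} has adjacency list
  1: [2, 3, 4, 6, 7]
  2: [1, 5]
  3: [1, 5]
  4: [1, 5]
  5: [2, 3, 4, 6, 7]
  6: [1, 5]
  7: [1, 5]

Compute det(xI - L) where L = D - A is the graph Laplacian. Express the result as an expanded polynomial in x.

Reading degrees in the order [1, 2, 3, 4, 5, 6, 7] gives [5, 2, 2, 2, 5, 2, 2]; set D = diag(5, 2, 2, 2, 5, 2, 2) and form L = D - A. L has integer entries, so p(x) = det(xI - L) has integer coefficients. Expanding the determinant yields x^7 - 20x^6 + 155x^5 - 600x^4 + 1240x^3 - 1312x^2 + 560x. Since p(0) = det(-L) = 0, x divides p(x). The eigenvalues sum to 20, which equals trace(L) = 2|E|.

x^7 - 20x^6 + 155x^5 - 600x^4 + 1240x^3 - 1312x^2 + 560x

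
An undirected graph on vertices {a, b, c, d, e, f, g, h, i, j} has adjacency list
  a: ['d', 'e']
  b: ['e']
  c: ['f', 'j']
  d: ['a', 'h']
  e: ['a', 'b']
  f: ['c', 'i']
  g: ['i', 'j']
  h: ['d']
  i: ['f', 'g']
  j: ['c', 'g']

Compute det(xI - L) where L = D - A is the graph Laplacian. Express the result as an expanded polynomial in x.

Reading degrees in the order [a, b, c, d, e, f, g, h, i, j] gives [2, 1, 2, 2, 2, 2, 2, 1, 2, 2]; set D = diag(2, 1, 2, 2, 2, 2, 2, 1, 2, 2) and form L = D - A. Computing det(xI - L) by cofactor expansion (or equivalently via sum-over-permutations) gives x^10 - 18x^9 + 136x^8 - 560x^7 + 1365x^6 - 2000x^5 + 1700x^4 - 750x^3 + 125x^2. Since p(0) = det(-L) = 0, x divides p(x). The eigenvalues sum to 18, which equals trace(L) = 2|E|.

x^10 - 18x^9 + 136x^8 - 560x^7 + 1365x^6 - 2000x^5 + 1700x^4 - 750x^3 + 125x^2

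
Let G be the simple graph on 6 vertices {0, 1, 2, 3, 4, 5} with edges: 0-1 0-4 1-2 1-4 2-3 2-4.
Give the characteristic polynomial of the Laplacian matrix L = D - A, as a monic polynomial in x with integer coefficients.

With the vertex order [0, 1, 2, 3, 4, 5], the degrees are [2, 3, 3, 1, 3, 0], giving D = diag(2, 3, 3, 1, 3, 0) and L = D - A. Computing det(xI - L) by cofactor expansion (or equivalently via sum-over-permutations) gives x^6 - 12x^5 + 50x^4 - 82x^3 + 40x^2. The constant term is 0 because L is singular (the all-ones vector lies in its kernel). There are 2 zeros in the spectrum, matching the 2 components.

x^6 - 12x^5 + 50x^4 - 82x^3 + 40x^2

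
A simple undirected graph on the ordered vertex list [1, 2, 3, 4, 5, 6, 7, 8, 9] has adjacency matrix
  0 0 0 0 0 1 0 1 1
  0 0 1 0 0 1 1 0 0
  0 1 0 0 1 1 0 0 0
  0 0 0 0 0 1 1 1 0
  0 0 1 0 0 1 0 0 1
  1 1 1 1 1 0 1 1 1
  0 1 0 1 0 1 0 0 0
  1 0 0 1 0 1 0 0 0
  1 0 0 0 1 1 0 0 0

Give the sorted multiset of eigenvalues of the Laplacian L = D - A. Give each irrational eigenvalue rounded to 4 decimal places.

[0, 1.5858, 1.5858, 3, 3, 4.4142, 4.4142, 5, 9]

Reading degrees in the order [1, 2, 3, 4, 5, 6, 7, 8, 9] gives [3, 3, 3, 3, 3, 8, 3, 3, 3]; set D = diag(3, 3, 3, 3, 3, 8, 3, 3, 3) and form L = D - A. L is symmetric positive semidefinite, so every eigenvalue is real and nonnegative. The single zero eigenvalue shows the graph is connected. There is one zero in the spectrum, matching the 1 component. The eigenvalues sum to 32, which equals trace(L) = 2|E|.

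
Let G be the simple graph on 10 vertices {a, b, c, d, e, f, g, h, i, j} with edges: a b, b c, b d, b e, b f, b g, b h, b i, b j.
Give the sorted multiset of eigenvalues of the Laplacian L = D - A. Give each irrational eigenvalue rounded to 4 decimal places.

Each diagonal entry of L is the vertex degree and each off-diagonal entry is -1 where an edge is present, 0 otherwise; in the order [a, b, c, d, e, f, g, h, i, j] the diagonal is [1, 9, 1, 1, 1, 1, 1, 1, 1, 1]. Diagonalising L (or applying a numerical eigensolver to the 10x10 matrix) gives the spectrum above. The single zero eigenvalue shows the graph is connected. The largest eigenvalue, 10, is at most the vertex count 10.

[0, 1, 1, 1, 1, 1, 1, 1, 1, 10]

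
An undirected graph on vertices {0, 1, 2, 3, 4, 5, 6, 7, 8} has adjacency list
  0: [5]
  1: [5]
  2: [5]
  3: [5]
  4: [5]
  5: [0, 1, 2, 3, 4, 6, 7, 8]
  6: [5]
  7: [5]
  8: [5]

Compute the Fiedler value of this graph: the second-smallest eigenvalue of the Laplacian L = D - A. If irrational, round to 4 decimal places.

1

Each diagonal entry of L is the vertex degree and each off-diagonal entry is -1 where an edge is present, 0 otherwise; in the order [0, 1, 2, 3, 4, 5, 6, 7, 8] the diagonal is [1, 1, 1, 1, 1, 8, 1, 1, 1]. The smallest Laplacian eigenvalue is always 0. The next one, lambda_2 = 1, measures how hard the graph is to disconnect: larger values mean better connectivity. The largest eigenvalue, 9, is at most the vertex count 9.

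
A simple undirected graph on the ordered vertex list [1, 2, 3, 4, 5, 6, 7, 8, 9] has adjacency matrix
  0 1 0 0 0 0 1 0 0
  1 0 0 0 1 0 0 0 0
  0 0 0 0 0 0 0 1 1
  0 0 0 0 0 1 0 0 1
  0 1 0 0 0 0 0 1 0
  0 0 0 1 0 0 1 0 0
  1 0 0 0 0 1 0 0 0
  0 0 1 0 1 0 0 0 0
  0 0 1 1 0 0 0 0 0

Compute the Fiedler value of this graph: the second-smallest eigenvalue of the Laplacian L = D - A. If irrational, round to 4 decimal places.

0.4679

With the vertex order [1, 2, 3, 4, 5, 6, 7, 8, 9], the degrees are [2, 2, 2, 2, 2, 2, 2, 2, 2], giving D = diag(2, 2, 2, 2, 2, 2, 2, 2, 2) and L = D - A. Computing the eigenvalues of L and sorting gives [0, 0.4679, 0.4679, 1.6527, 1.6527, 3, 3, 3.8794, 3.8794]. The Fiedler value lambda_2 = 0.4679 is strictly positive, so the graph is connected. By the matrix-tree theorem the graph has (1/9) * product of the nonzero eigenvalues = 9 spanning trees.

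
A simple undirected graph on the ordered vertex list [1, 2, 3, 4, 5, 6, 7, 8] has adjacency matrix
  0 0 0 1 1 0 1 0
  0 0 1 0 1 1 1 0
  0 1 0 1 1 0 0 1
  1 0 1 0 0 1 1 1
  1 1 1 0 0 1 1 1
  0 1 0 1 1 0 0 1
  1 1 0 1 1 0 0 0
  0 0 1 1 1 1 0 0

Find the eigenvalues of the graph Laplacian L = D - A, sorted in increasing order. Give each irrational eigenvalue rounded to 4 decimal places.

[0, 2.4211, 3.4482, 4, 4.7981, 5.3494, 6.3411, 7.6420]

With the vertex order [1, 2, 3, 4, 5, 6, 7, 8], the degrees are [3, 4, 4, 5, 6, 4, 4, 4], giving D = diag(3, 4, 4, 5, 6, 4, 4, 4) and L = D - A. The multiplicity of 0 as a Laplacian eigenvalue equals the number of connected components. The single zero eigenvalue shows the graph is connected. The largest eigenvalue, 7.6420, is at most the vertex count 8. By the matrix-tree theorem the graph has (1/8) * product of the nonzero eigenvalues = 5192 spanning trees.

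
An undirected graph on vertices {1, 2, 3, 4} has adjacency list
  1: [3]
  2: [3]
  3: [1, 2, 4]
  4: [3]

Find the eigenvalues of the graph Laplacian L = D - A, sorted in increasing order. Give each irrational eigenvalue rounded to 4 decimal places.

With the vertex order [1, 2, 3, 4], the degrees are [1, 1, 3, 1], giving D = diag(1, 1, 3, 1) and L = D - A. The multiplicity of 0 as a Laplacian eigenvalue equals the number of connected components. The largest eigenvalue, 4, is at most the vertex count 4.

[0, 1, 1, 4]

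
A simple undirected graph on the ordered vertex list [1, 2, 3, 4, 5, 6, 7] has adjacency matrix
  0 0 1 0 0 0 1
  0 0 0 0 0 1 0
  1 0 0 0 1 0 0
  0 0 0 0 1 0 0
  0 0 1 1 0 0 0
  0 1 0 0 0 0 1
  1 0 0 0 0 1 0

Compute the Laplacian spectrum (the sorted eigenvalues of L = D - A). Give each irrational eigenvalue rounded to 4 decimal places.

[0, 0.1981, 0.7530, 1.5550, 2.4450, 3.2470, 3.8019]

Reading degrees in the order [1, 2, 3, 4, 5, 6, 7] gives [2, 1, 2, 1, 2, 2, 2]; set D = diag(2, 1, 2, 1, 2, 2, 2) and form L = D - A. Since every row of L sums to 0, the all-ones vector is in the kernel and 0 is an eigenvalue. The largest eigenvalue, 3.8019, is at most the vertex count 7. There is one zero in the spectrum, matching the 1 component.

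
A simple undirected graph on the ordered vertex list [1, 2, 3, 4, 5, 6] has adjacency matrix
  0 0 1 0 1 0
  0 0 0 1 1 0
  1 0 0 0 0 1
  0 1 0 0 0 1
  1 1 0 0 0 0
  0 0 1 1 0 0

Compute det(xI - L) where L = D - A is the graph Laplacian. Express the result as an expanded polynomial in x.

x^6 - 12x^5 + 54x^4 - 112x^3 + 105x^2 - 36x

Each diagonal entry of L is the vertex degree and each off-diagonal entry is -1 where an edge is present, 0 otherwise; in the order [1, 2, 3, 4, 5, 6] the diagonal is [2, 2, 2, 2, 2, 2]. Computing det(xI - L) by cofactor expansion (or equivalently via sum-over-permutations) gives x^6 - 12x^5 + 54x^4 - 112x^3 + 105x^2 - 36x. The constant term is 0 because L is singular (the all-ones vector lies in its kernel). By the matrix-tree theorem the graph has (1/6) * product of the nonzero eigenvalues = 6 spanning trees. The largest eigenvalue, 4, is at most the vertex count 6.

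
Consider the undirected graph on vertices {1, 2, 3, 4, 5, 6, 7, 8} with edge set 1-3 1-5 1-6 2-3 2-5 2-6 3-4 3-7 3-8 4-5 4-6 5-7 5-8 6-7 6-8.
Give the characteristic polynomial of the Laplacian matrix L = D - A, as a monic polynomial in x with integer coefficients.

x^8 - 30x^7 + 375x^6 - 2540x^5 + 10095x^4 - 23598x^3 + 30105x^2 - 16200x

Each diagonal entry of L is the vertex degree and each off-diagonal entry is -1 where an edge is present, 0 otherwise; in the order [1, 2, 3, 4, 5, 6, 7, 8] the diagonal is [3, 3, 5, 3, 5, 5, 3, 3]. L has integer entries, so p(x) = det(xI - L) has integer coefficients. Expanding the determinant yields x^8 - 30x^7 + 375x^6 - 2540x^5 + 10095x^4 - 23598x^3 + 30105x^2 - 16200x. Since p(0) = det(-L) = 0, x divides p(x).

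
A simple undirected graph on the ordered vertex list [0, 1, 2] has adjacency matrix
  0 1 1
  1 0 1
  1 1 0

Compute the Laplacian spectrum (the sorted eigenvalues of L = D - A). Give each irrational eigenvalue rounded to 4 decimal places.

Reading degrees in the order [0, 1, 2] gives [2, 2, 2]; set D = diag(2, 2, 2) and form L = D - A. Since every row of L sums to 0, the all-ones vector is in the kernel and 0 is an eigenvalue. There is one zero in the spectrum, matching the 1 component.

[0, 3, 3]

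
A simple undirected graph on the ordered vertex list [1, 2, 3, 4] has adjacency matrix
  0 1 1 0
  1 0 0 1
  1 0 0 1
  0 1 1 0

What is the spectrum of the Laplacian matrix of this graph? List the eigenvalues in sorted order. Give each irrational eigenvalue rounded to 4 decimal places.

With the vertex order [1, 2, 3, 4], the degrees are [2, 2, 2, 2], giving D = diag(2, 2, 2, 2) and L = D - A. Since every row of L sums to 0, the all-ones vector is in the kernel and 0 is an eigenvalue. The single zero eigenvalue shows the graph is connected. There is one zero in the spectrum, matching the 1 component.

[0, 2, 2, 4]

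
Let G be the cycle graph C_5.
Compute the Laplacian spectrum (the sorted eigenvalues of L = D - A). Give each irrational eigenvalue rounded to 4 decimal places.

The graph has 5 vertices and degree multiset [2, 2, 2, 2, 2]; D is the diagonal matrix of degrees and L = D - A. Since every row of L sums to 0, the all-ones vector is in the kernel and 0 is an eigenvalue. By the matrix-tree theorem the graph has (1/5) * product of the nonzero eigenvalues = 5 spanning trees.

[0, 1.3820, 1.3820, 3.6180, 3.6180]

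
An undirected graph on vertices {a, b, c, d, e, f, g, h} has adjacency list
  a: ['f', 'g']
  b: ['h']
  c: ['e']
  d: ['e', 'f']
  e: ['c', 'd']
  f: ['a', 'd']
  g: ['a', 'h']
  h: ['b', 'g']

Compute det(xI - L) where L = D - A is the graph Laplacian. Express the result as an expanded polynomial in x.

x^8 - 14x^7 + 78x^6 - 220x^5 + 330x^4 - 252x^3 + 84x^2 - 8x

Reading degrees in the order [a, b, c, d, e, f, g, h] gives [2, 1, 1, 2, 2, 2, 2, 2]; set D = diag(2, 1, 1, 2, 2, 2, 2, 2) and form L = D - A. L has integer entries, so p(x) = det(xI - L) has integer coefficients. Expanding the determinant yields x^8 - 14x^7 + 78x^6 - 220x^5 + 330x^4 - 252x^3 + 84x^2 - 8x. The constant term is 0 because L is singular (the all-ones vector lies in its kernel). There is one zero in the spectrum, matching the 1 component.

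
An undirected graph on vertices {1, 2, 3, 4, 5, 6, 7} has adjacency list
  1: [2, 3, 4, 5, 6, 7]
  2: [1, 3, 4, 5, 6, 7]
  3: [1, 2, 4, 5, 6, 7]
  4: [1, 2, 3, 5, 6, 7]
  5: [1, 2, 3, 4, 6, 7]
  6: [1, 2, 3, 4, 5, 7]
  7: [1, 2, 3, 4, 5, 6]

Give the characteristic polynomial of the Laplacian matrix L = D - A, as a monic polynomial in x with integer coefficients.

x^7 - 42x^6 + 735x^5 - 6860x^4 + 36015x^3 - 100842x^2 + 117649x

Each diagonal entry of L is the vertex degree and each off-diagonal entry is -1 where an edge is present, 0 otherwise; in the order [1, 2, 3, 4, 5, 6, 7] the diagonal is [6, 6, 6, 6, 6, 6, 6]. Computing det(xI - L) by cofactor expansion (or equivalently via sum-over-permutations) gives x^7 - 42x^6 + 735x^5 - 6860x^4 + 36015x^3 - 100842x^2 + 117649x. The coefficient of x^6 equals -trace(L) = -42, matching the sum of degrees. There is one zero in the spectrum, matching the 1 component.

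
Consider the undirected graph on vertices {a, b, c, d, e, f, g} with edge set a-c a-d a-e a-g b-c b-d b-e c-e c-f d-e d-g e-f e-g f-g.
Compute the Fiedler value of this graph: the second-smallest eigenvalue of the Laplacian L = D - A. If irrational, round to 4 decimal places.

2.5858

Each diagonal entry of L is the vertex degree and each off-diagonal entry is -1 where an edge is present, 0 otherwise; in the order [a, b, c, d, e, f, g] the diagonal is [4, 3, 4, 4, 6, 3, 4]. Computing the eigenvalues of L and sorting gives [0, 2.5858, 3, 4, 5.4142, 6, 7]. The Fiedler value lambda_2 = 2.5858 is strictly positive, so the graph is connected. The largest eigenvalue, 7, is at most the vertex count 7. There is one zero in the spectrum, matching the 1 component.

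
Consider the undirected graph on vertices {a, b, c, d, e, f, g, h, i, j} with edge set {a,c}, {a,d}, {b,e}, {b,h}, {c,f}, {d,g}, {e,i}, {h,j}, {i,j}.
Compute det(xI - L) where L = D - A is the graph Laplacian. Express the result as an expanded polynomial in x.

With the vertex order [a, b, c, d, e, f, g, h, i, j], the degrees are [2, 2, 2, 2, 2, 1, 1, 2, 2, 2], giving D = diag(2, 2, 2, 2, 2, 1, 1, 2, 2, 2) and L = D - A. L has integer entries, so p(x) = det(xI - L) has integer coefficients. Expanding the determinant yields x^10 - 18x^9 + 136x^8 - 560x^7 + 1365x^6 - 2000x^5 + 1700x^4 - 750x^3 + 125x^2. Since p(0) = det(-L) = 0, x divides p(x).

x^10 - 18x^9 + 136x^8 - 560x^7 + 1365x^6 - 2000x^5 + 1700x^4 - 750x^3 + 125x^2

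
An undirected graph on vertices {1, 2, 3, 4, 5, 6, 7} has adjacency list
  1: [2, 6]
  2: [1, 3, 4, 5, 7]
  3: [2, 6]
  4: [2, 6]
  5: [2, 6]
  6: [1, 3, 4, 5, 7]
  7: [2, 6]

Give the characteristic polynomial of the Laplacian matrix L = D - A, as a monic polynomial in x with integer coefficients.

Each diagonal entry of L is the vertex degree and each off-diagonal entry is -1 where an edge is present, 0 otherwise; in the order [1, 2, 3, 4, 5, 6, 7] the diagonal is [2, 5, 2, 2, 2, 5, 2]. Computing det(xI - L) by cofactor expansion (or equivalently via sum-over-permutations) gives x^7 - 20x^6 + 155x^5 - 600x^4 + 1240x^3 - 1312x^2 + 560x. The constant term is 0 because L is singular (the all-ones vector lies in its kernel). By the matrix-tree theorem the graph has (1/7) * product of the nonzero eigenvalues = 80 spanning trees. The largest eigenvalue, 7, is at most the vertex count 7.

x^7 - 20x^6 + 155x^5 - 600x^4 + 1240x^3 - 1312x^2 + 560x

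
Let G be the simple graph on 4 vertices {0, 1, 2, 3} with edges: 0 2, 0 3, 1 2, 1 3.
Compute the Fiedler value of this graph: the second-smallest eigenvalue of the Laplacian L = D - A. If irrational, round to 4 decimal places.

2

With the vertex order [0, 1, 2, 3], the degrees are [2, 2, 2, 2], giving D = diag(2, 2, 2, 2) and L = D - A. The sorted Laplacian eigenvalues are [0, 2, 2, 4]; the algebraic connectivity is the second entry, 2. The largest eigenvalue, 4, is at most the vertex count 4.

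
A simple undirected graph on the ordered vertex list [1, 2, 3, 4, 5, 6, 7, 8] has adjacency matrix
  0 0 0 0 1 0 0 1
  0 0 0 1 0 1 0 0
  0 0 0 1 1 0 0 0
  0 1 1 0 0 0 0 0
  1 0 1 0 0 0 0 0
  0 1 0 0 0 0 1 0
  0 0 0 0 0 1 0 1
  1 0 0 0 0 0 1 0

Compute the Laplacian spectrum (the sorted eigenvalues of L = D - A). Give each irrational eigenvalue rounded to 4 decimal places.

[0, 0.5858, 0.5858, 2, 2, 3.4142, 3.4142, 4]

With the vertex order [1, 2, 3, 4, 5, 6, 7, 8], the degrees are [2, 2, 2, 2, 2, 2, 2, 2], giving D = diag(2, 2, 2, 2, 2, 2, 2, 2) and L = D - A. L is symmetric positive semidefinite, so every eigenvalue is real and nonnegative. The largest eigenvalue, 4, is at most the vertex count 8.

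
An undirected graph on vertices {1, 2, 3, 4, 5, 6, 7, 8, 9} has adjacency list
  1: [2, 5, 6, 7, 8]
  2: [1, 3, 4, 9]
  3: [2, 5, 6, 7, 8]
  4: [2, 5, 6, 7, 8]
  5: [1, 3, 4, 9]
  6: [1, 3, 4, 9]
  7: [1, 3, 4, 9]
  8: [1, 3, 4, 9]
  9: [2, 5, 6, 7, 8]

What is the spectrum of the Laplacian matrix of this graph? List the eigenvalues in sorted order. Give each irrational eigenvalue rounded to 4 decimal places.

[0, 4, 4, 4, 4, 5, 5, 5, 9]

Each diagonal entry of L is the vertex degree and each off-diagonal entry is -1 where an edge is present, 0 otherwise; in the order [1, 2, 3, 4, 5, 6, 7, 8, 9] the diagonal is [5, 4, 5, 5, 4, 4, 4, 4, 5]. L is symmetric positive semidefinite, so every eigenvalue is real and nonnegative. The largest eigenvalue, 9, is at most the vertex count 9.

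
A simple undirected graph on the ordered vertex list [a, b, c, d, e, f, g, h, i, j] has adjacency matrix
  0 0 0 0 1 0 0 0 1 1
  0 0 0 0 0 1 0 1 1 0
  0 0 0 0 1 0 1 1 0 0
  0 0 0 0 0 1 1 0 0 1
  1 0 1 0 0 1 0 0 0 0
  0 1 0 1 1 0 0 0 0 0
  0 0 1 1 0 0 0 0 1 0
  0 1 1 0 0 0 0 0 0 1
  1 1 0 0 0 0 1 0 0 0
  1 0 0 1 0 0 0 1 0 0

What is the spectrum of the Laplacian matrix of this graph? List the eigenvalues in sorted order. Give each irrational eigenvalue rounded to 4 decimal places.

[0, 2, 2, 2, 2, 2, 5, 5, 5, 5]

With the vertex order [a, b, c, d, e, f, g, h, i, j], the degrees are [3, 3, 3, 3, 3, 3, 3, 3, 3, 3], giving D = diag(3, 3, 3, 3, 3, 3, 3, 3, 3, 3) and L = D - A. Since every row of L sums to 0, the all-ones vector is in the kernel and 0 is an eigenvalue. The eigenvalues sum to 30, which equals trace(L) = 2|E|. By the matrix-tree theorem the graph has (1/10) * product of the nonzero eigenvalues = 2000 spanning trees.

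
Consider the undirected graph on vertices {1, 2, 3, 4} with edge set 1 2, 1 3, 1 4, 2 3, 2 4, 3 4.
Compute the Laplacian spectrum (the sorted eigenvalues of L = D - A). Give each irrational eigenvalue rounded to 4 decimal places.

[0, 4, 4, 4]

Reading degrees in the order [1, 2, 3, 4] gives [3, 3, 3, 3]; set D = diag(3, 3, 3, 3) and form L = D - A. Diagonalising L (or applying a numerical eigensolver to the 4x4 matrix) gives the spectrum above. The largest eigenvalue, 4, is at most the vertex count 4. There is one zero in the spectrum, matching the 1 component.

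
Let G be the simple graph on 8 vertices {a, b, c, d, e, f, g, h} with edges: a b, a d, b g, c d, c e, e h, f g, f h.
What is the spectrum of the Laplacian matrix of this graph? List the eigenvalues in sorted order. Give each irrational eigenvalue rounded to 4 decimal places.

[0, 0.5858, 0.5858, 2, 2, 3.4142, 3.4142, 4]

With the vertex order [a, b, c, d, e, f, g, h], the degrees are [2, 2, 2, 2, 2, 2, 2, 2], giving D = diag(2, 2, 2, 2, 2, 2, 2, 2) and L = D - A. L is symmetric positive semidefinite, so every eigenvalue is real and nonnegative. The single zero eigenvalue shows the graph is connected. The eigenvalues sum to 16, which equals trace(L) = 2|E|.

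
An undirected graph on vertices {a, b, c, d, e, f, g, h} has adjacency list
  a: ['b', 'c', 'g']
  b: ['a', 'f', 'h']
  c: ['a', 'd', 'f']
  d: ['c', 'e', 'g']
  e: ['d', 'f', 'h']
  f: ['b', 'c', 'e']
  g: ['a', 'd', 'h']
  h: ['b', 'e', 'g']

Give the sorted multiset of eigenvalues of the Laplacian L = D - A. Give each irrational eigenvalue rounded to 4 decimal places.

[0, 2, 2, 2, 4, 4, 4, 6]

Each diagonal entry of L is the vertex degree and each off-diagonal entry is -1 where an edge is present, 0 otherwise; in the order [a, b, c, d, e, f, g, h] the diagonal is [3, 3, 3, 3, 3, 3, 3, 3]. L is symmetric positive semidefinite, so every eigenvalue is real and nonnegative. The single zero eigenvalue shows the graph is connected. There is one zero in the spectrum, matching the 1 component.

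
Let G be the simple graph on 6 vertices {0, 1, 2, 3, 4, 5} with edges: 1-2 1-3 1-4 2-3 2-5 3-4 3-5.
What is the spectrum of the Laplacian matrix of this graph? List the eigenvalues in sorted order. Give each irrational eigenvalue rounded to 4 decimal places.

[0, 0, 1.5858, 3, 4.4142, 5]

Each diagonal entry of L is the vertex degree and each off-diagonal entry is -1 where an edge is present, 0 otherwise; in the order [0, 1, 2, 3, 4, 5] the diagonal is [0, 3, 3, 4, 2, 2]. L is symmetric positive semidefinite, so every eigenvalue is real and nonnegative. The 2 zero eigenvalues correspond to the 2 connected components.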